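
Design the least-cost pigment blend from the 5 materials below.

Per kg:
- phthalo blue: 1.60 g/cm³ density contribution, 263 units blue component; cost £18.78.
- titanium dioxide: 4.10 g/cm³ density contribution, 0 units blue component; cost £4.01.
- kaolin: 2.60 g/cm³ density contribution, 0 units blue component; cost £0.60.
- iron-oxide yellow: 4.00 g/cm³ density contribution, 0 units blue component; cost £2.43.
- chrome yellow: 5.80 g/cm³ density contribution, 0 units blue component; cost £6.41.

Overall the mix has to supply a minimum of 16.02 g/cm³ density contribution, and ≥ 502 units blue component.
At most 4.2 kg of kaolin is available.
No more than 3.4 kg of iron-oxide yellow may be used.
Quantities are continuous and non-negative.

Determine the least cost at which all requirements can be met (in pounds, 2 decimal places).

Let x1 = kg of phthalo blue, x2 = kg of titanium dioxide, x3 = kg of kaolin, x4 = kg of iron-oxide yellow, x5 = kg of chrome yellow.
Minimize 18.78x1 + 4.01x2 + 0.6x3 + 2.43x4 + 6.41x5 with:
  1.6x1 + 4.1x2 + 2.6x3 + 4x4 + 5.8x5 ≥ 16.02   (density contribution)
  263x1 ≥ 502   (blue component)
  x3 ≤ 4.2
  x4 ≤ 3.4
  x1, x2, x3, x4, x5 ≥ 0.
The optimal basis is {phthalo blue, kaolin, iron-oxide yellow}; titanium dioxide, chrome yellow drop out. There the density contribution, blue component, the kaolin cap constraints are tight.
That vertex is x1 = 1.909, x3 = 4.2, x4 = 0.5115.
Cost = 18.78·1.909 + 0.6·4.2 + 2.43·0.5115 = 39.6140.

£39.61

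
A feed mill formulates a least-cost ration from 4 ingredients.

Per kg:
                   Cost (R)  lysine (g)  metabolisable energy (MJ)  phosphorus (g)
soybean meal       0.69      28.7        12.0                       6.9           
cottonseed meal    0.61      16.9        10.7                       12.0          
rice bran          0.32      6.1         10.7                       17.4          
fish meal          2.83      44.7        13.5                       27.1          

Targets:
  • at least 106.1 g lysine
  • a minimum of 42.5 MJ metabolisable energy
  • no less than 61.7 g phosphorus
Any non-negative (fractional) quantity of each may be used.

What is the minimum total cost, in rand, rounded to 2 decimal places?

R2.94

Treat it as an LP. Let x1 = kg of soybean meal, x2 = kg of cottonseed meal, x3 = kg of rice bran, x4 = kg of fish meal.
min 0.69x1 + 0.61x2 + 0.32x3 + 2.83x4 s.t.:
  28.7x1 + 16.9x2 + 6.1x3 + 44.7x4 ≥ 106.1   (lysine)
  12x1 + 10.7x2 + 10.7x3 + 13.5x4 ≥ 42.5   (metabolisable energy)
  6.9x1 + 12x2 + 17.4x3 + 27.1x4 ≥ 61.7   (phosphorus)
  x1, x2, x3, x4 ≥ 0.
The cheapest feasible vertex uses only soybean meal, rice bran; cottonseed meal, fish meal are not used. Binding constraints: lysine and phosphorus.
So soybean meal = 3.214 kg, rice bran = 2.271 kg.
Objective = 0.69·3.214 + 0.32·2.271 = 2.9444.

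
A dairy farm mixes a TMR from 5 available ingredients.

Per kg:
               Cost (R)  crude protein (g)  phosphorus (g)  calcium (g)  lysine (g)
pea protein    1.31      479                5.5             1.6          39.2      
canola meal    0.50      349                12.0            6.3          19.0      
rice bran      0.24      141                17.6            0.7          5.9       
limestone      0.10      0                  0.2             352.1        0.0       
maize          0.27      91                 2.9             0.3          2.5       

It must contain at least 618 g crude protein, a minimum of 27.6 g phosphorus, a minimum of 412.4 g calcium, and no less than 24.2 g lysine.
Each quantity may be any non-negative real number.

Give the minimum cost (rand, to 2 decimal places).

Let x1 = kg of pea protein, x2 = kg of canola meal, x3 = kg of rice bran, x4 = kg of limestone, x5 = kg of maize.
min 1.31x1 + 0.5x2 + 0.24x3 + 0.1x4 + 0.27x5 s.t.:
  479x1 + 349x2 + 141x3 + 91x5 ≥ 618   (crude protein)
  5.5x1 + 12x2 + 17.6x3 + 0.2x4 + 2.9x5 ≥ 27.6   (phosphorus)
  1.6x1 + 6.3x2 + 0.7x3 + 352.1x4 + 0.3x5 ≥ 412.4   (calcium)
  39.2x1 + 19x2 + 5.9x3 + 2.5x5 ≥ 24.2   (lysine)
  x1, x2, x3, x4, x5 ≥ 0.
The minimum-cost mix takes nothing from pea protein, maize — only canola meal, rice bran, limestone. The crude protein, phosphorus, calcium requirements are met with equality.
That vertex is x2 = 1.577, x3 = 0.4801, x4 = 1.142.
Cost = 0.5·1.577 + 0.24·0.4801 + 0.1·1.142 = 1.0179.

R1.02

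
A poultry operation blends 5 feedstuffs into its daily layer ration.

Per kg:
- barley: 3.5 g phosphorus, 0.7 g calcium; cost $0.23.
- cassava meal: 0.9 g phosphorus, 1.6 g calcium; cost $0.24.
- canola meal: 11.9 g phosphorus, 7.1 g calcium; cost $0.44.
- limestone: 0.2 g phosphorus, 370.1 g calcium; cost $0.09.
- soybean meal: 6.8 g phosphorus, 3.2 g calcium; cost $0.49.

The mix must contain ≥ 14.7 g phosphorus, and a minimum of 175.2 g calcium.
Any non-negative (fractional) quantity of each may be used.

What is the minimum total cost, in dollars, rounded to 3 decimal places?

$0.581

Set it up as a linear program. Let x1 = kg of barley, x2 = kg of cassava meal, x3 = kg of canola meal, x4 = kg of limestone, x5 = kg of soybean meal.
min 0.23x1 + 0.24x2 + 0.44x3 + 0.09x4 + 0.49x5 subject to:
  3.5x1 + 0.9x2 + 11.9x3 + 0.2x4 + 6.8x5 ≥ 14.7   (phosphorus)
  0.7x1 + 1.6x2 + 7.1x3 + 370.1x4 + 3.2x5 ≥ 175.2   (calcium)
  x1, x2, x3, x4, x5 ≥ 0.
The minimum-cost mix takes nothing from barley, cassava meal, soybean meal — only canola meal, limestone. The phosphorus and calcium requirements are met with equality.
So canola meal = 1.228 kg, limestone = 0.4498 kg.
Objective = 0.44·1.228 + 0.09·0.4498 = 0.58080.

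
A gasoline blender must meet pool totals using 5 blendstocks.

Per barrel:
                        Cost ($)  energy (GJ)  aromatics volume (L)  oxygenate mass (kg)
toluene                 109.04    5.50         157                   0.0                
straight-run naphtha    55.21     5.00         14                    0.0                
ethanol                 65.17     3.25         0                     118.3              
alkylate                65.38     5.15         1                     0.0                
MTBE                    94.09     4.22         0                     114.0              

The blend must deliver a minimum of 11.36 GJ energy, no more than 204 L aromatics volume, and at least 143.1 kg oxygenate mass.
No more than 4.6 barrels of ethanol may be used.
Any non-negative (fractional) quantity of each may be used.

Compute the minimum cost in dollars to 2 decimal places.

$160.86

Treat it as an LP. Let x1 = barrels of toluene, x2 = barrels of straight-run naphtha, x3 = barrels of ethanol, x4 = barrels of alkylate, x5 = barrels of MTBE.
Minimise 109.04x1 + 55.21x2 + 65.17x3 + 65.38x4 + 94.09x5 s.t.:
  5.5x1 + 5x2 + 3.25x3 + 5.15x4 + 4.22x5 ≥ 11.36   (energy)
  157x1 + 14x2 + 1x4 ≤ 204   (aromatics volume)
  118.3x3 + 114x5 ≥ 143.1   (oxygenate mass)
  x3 ≤ 4.6
  x1, x2, x3, x4, x5 ≥ 0.
The optimal basis is {straight-run naphtha, ethanol}; toluene, alkylate, MTBE drop out. Binding constraints: energy and oxygenate mass.
That vertex is x2 = 1.4857, x3 = 1.2096.
Hence cost = 55.21·1.4857 + 65.17·1.2096 = $160.8551.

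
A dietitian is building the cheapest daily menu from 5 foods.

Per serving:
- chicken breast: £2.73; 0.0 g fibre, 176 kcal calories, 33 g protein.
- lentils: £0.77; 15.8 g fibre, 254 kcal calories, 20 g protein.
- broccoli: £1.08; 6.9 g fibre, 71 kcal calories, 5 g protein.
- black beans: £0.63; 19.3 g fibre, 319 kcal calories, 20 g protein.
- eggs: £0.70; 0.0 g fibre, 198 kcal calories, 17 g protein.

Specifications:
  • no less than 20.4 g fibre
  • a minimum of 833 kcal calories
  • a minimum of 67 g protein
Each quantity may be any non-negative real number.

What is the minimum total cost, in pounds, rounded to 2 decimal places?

Treat it as an LP. Let x1 = servings of chicken breast, x2 = servings of lentils, x3 = servings of broccoli, x4 = servings of black beans, x5 = servings of eggs.
Minimize 2.73x1 + 0.77x2 + 1.08x3 + 0.63x4 + 0.7x5 with:
  15.8x2 + 6.9x3 + 19.3x4 ≥ 20.4   (fibre)
  176x1 + 254x2 + 71x3 + 319x4 + 198x5 ≥ 833   (calories)
  33x1 + 20x2 + 5x3 + 20x4 + 17x5 ≥ 67   (protein)
  x1, x2, x3, x4, x5 ≥ 0.
The minimum-cost mix takes nothing from chicken breast, lentils, broccoli, eggs — only black beans. There the protein constraint is tight.
That vertex is x4 = 3.35.
Hence cost = 0.63·3.35 = £2.1105.

£2.11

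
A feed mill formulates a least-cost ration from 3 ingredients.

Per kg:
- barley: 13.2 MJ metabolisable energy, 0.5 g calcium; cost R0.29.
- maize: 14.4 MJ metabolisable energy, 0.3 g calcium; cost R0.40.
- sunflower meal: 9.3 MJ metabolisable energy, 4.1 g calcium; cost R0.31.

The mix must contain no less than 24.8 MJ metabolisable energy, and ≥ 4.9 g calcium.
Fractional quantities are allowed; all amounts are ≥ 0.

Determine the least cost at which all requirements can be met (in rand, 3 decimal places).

R0.657

This is a linear program. Let x1 = kg of barley, x2 = kg of maize, x3 = kg of sunflower meal.
Minimise 0.29x1 + 0.4x2 + 0.31x3 with:
  13.2x1 + 14.4x2 + 9.3x3 ≥ 24.8   (metabolisable energy)
  0.5x1 + 0.3x2 + 4.1x3 ≥ 4.9   (calcium)
  x1, x2, x3 ≥ 0.
The minimum-cost mix takes nothing from maize — only barley, sunflower meal. The metabolisable energy and calcium requirements are met with equality.
Solving gives x1 = 1.134, x3 = 1.057.
Hence cost = 0.29·1.134 + 0.31·1.057 = R0.65653.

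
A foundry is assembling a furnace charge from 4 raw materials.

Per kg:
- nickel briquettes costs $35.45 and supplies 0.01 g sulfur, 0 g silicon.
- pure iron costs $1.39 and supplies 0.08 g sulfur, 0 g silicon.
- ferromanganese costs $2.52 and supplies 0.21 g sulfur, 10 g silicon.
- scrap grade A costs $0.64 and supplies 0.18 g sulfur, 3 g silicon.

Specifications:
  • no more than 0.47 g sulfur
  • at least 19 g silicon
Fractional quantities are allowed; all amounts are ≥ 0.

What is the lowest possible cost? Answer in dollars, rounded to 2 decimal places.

Let x1 = kg of nickel briquettes, x2 = kg of pure iron, x3 = kg of ferromanganese, x4 = kg of scrap grade A.
min 35.45x1 + 1.39x2 + 2.52x3 + 0.64x4 s.t.:
  0.01x1 + 0.08x2 + 0.21x3 + 0.18x4 ≤ 0.47   (sulfur)
  10x3 + 3x4 ≥ 19   (silicon)
  x1, x2, x3, x4 ≥ 0.
The minimum-cost mix takes nothing from nickel briquettes, pure iron — only ferromanganese, scrap grade A. There the sulfur and silicon constraints are tight.
Solving gives x3 = 1.718, x4 = 0.6068.
Cost = 2.52·1.718 + 0.64·0.6068 = 4.7177.

$4.72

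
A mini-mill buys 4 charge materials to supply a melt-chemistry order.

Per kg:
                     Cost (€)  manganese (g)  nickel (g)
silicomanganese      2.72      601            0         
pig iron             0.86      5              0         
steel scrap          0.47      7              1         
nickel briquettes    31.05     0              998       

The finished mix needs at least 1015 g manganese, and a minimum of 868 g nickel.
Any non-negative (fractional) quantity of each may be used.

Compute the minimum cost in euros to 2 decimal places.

€31.60

Let x1 = kg of silicomanganese, x2 = kg of pig iron, x3 = kg of steel scrap, x4 = kg of nickel briquettes.
Minimize 2.72x1 + 0.86x2 + 0.47x3 + 31.05x4 with:
  601x1 + 5x2 + 7x3 ≥ 1015   (manganese)
  1x3 + 998x4 ≥ 868   (nickel)
  x1, x2, x3, x4 ≥ 0.
The cheapest feasible vertex uses only silicomanganese, nickel briquettes; pig iron, steel scrap are not used. The manganese and nickel requirements are met with equality.
Optimal quantities: silicomanganese = 1.689 kg, nickel briquettes = 0.8697 kg.
Objective = 2.72·1.689 + 31.05·0.8697 = 31.5983.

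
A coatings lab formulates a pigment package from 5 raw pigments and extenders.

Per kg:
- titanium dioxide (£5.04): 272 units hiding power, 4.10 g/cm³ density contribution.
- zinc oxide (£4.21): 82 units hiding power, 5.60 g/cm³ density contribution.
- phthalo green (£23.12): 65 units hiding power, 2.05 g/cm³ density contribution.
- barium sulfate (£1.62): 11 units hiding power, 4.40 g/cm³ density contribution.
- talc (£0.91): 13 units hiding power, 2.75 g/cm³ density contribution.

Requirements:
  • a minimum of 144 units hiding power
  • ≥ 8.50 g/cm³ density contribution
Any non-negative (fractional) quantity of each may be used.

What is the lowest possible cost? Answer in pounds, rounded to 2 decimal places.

£4.33

This is a linear program. Let x1 = kg of titanium dioxide, x2 = kg of zinc oxide, x3 = kg of phthalo green, x4 = kg of barium sulfate, x5 = kg of talc.
min 5.04x1 + 4.21x2 + 23.12x3 + 1.62x4 + 0.91x5 subject to:
  272x1 + 82x2 + 65x3 + 11x4 + 13x5 ≥ 144   (hiding power)
  4.1x1 + 5.6x2 + 2.05x3 + 4.4x4 + 2.75x5 ≥ 8.5   (density contribution)
  x1, x2, x3, x4, x5 ≥ 0.
At the optimum only titanium dioxide, talc are positive (zinc oxide, phthalo green, barium sulfate = 0). There the hiding power and density contribution constraints are tight.
Solving gives x1 = 0.411, x5 = 2.478.
Cost = 5.04·0.411 + 0.91·2.478 = 4.3264.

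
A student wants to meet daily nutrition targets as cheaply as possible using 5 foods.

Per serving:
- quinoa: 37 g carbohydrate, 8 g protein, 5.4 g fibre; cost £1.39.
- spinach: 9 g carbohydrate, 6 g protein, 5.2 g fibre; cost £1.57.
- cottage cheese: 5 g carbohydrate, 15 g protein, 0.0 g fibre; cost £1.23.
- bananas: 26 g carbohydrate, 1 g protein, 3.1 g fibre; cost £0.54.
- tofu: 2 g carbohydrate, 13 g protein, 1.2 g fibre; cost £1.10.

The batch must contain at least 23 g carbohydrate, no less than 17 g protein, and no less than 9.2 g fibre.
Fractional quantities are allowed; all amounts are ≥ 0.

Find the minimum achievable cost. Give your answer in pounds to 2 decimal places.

Set it up as a linear program. Let x1 = servings of quinoa, x2 = servings of spinach, x3 = servings of cottage cheese, x4 = servings of bananas, x5 = servings of tofu.
min 1.39x1 + 1.57x2 + 1.23x3 + 0.54x4 + 1.1x5 with:
  37x1 + 9x2 + 5x3 + 26x4 + 2x5 ≥ 23   (carbohydrate)
  8x1 + 6x2 + 15x3 + 1x4 + 13x5 ≥ 17   (protein)
  5.4x1 + 5.2x2 + 3.1x4 + 1.2x5 ≥ 9.2   (fibre)
  x1, x2, x3, x4, x5 ≥ 0.
At the optimum only bananas, tofu are positive (quinoa, spinach, cottage cheese = 0). Binding constraints: protein and fibre.
That vertex is x4 = 2.537, x5 = 1.113.
Objective = 0.54·2.537 + 1.1·1.113 = 2.5943.

£2.59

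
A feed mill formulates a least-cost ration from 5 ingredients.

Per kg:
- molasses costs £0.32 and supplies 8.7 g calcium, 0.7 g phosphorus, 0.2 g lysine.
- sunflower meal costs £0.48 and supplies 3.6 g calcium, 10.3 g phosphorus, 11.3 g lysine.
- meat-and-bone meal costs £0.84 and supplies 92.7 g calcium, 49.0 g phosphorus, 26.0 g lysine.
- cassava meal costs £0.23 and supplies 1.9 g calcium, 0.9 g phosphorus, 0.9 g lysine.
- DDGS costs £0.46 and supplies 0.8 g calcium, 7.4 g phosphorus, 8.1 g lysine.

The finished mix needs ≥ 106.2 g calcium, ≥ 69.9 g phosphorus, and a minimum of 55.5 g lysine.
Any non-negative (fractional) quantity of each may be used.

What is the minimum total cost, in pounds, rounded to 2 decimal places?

£1.79

This is a linear program. Let x1 = kg of molasses, x2 = kg of sunflower meal, x3 = kg of meat-and-bone meal, x4 = kg of cassava meal, x5 = kg of DDGS.
Minimise 0.32x1 + 0.48x2 + 0.84x3 + 0.23x4 + 0.46x5 with:
  8.7x1 + 3.6x2 + 92.7x3 + 1.9x4 + 0.8x5 ≥ 106.2   (calcium)
  0.7x1 + 10.3x2 + 49x3 + 0.9x4 + 7.4x5 ≥ 69.9   (phosphorus)
  0.2x1 + 11.3x2 + 26x3 + 0.9x4 + 8.1x5 ≥ 55.5   (lysine)
  x1, x2, x3, x4, x5 ≥ 0.
The minimum-cost mix takes nothing from molasses, sunflower meal, cassava meal, DDGS — only meat-and-bone meal. There the lysine constraint is tight.
So meat-and-bone meal = 2.135 kg.
Hence cost = 0.84·2.135 = £1.7934.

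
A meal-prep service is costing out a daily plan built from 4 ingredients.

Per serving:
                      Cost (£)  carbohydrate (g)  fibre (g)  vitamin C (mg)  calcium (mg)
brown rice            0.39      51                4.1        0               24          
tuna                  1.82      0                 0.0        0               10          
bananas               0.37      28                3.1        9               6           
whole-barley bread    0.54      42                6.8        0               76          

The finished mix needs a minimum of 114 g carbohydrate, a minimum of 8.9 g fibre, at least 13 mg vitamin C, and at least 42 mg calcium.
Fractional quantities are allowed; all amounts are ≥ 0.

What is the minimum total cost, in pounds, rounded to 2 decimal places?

£1.10

Let x1 = servings of brown rice, x2 = servings of tuna, x3 = servings of bananas, x4 = servings of whole-barley bread.
Minimize 0.39x1 + 1.82x2 + 0.37x3 + 0.54x4 subject to:
  51x1 + 28x3 + 42x4 ≥ 114   (carbohydrate)
  4.1x1 + 3.1x3 + 6.8x4 ≥ 8.9   (fibre)
  9x3 ≥ 13   (vitamin C)
  24x1 + 10x2 + 6x3 + 76x4 ≥ 42   (calcium)
  x1, x2, x3, x4 ≥ 0.
The cheapest feasible vertex uses only brown rice, bananas; tuna, whole-barley bread are not used. Binding constraints: carbohydrate and vitamin C.
So brown rice = 1.442 servings, bananas = 1.444 servings.
Cost = 0.39·1.442 + 0.37·1.444 = 1.0967.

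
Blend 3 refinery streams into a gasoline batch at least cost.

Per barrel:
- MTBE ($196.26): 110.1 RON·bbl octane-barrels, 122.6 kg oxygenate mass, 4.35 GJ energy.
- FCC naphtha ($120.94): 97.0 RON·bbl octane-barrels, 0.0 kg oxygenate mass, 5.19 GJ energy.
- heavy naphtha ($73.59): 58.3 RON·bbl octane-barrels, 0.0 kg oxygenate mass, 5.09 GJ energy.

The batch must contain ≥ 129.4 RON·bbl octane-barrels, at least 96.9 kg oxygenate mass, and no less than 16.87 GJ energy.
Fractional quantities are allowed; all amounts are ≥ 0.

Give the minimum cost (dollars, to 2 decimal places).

Set it up as a linear program. Let x1 = barrels of MTBE, x2 = barrels of FCC naphtha, x3 = barrels of heavy naphtha.
Minimize 196.26x1 + 120.94x2 + 73.59x3 subject to:
  110.1x1 + 97x2 + 58.3x3 ≥ 129.4   (octane-barrels)
  122.6x1 ≥ 96.9   (oxygenate mass)
  4.35x1 + 5.19x2 + 5.09x3 ≥ 16.87   (energy)
  x1, x2, x3 ≥ 0.
The optimal basis is {MTBE, heavy naphtha}; FCC naphtha drops out. There the oxygenate mass and energy constraints are tight.
Solving gives x1 = 0.790375, x3 = 2.63887.
Cost = 196.26·0.790375 + 73.59·2.63887 = 349.3134.

$349.31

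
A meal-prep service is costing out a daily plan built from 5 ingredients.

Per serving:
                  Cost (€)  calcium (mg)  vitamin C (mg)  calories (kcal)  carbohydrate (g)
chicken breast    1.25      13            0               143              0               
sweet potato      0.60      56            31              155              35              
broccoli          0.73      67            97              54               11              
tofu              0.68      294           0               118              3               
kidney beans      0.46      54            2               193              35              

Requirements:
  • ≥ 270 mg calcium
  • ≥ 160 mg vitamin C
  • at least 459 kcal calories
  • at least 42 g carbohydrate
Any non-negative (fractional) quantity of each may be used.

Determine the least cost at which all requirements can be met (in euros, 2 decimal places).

Let x1 = servings of chicken breast, x2 = servings of sweet potato, x3 = servings of broccoli, x4 = servings of tofu, x5 = servings of kidney beans.
Minimise 1.25x1 + 0.6x2 + 0.73x3 + 0.68x4 + 0.46x5 subject to:
  13x1 + 56x2 + 67x3 + 294x4 + 54x5 ≥ 270   (calcium)
  31x2 + 97x3 + 2x5 ≥ 160   (vitamin C)
  143x1 + 155x2 + 54x3 + 118x4 + 193x5 ≥ 459   (calories)
  35x2 + 11x3 + 3x4 + 35x5 ≥ 42   (carbohydrate)
  x1, x2, x3, x4, x5 ≥ 0.
The optimal basis is {broccoli, tofu, kidney beans}; chicken breast, sweet potato drop out. Binding constraints: calcium, vitamin C, calories.
So broccoli = 1.613 servings, tofu = 0.2218 servings, kidney beans = 1.791 servings.
Objective = 0.73·1.613 + 0.68·0.2218 + 0.46·1.791 = 2.1522.

€2.15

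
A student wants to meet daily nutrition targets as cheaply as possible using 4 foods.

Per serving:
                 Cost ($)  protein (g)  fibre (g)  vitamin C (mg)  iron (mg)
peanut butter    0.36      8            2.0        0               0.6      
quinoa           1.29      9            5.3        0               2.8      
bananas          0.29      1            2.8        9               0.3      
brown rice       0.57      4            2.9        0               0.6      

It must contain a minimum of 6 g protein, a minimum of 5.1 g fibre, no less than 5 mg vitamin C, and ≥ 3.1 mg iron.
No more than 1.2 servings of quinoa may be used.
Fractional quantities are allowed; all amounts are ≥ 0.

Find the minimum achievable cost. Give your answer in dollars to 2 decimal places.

Set it up as a linear program. Let x1 = servings of peanut butter, x2 = servings of quinoa, x3 = servings of bananas, x4 = servings of brown rice.
min 0.36x1 + 1.29x2 + 0.29x3 + 0.57x4 s.t.:
  8x1 + 9x2 + 1x3 + 4x4 ≥ 6   (protein)
  2x1 + 5.3x2 + 2.8x3 + 2.9x4 ≥ 5.1   (fibre)
  9x3 ≥ 5   (vitamin C)
  0.6x1 + 2.8x2 + 0.3x3 + 0.6x4 ≥ 3.1   (iron)
  x2 ≤ 1.2
  x1, x2, x3, x4 ≥ 0.
The cheapest feasible vertex uses only quinoa, bananas; peanut butter, brown rice are not used. There the vitamin C and iron constraints are tight.
That vertex is x2 = 1.048, x3 = 0.5556.
Objective = 1.29·1.048 + 0.29·0.5556 = 1.5130.

$1.51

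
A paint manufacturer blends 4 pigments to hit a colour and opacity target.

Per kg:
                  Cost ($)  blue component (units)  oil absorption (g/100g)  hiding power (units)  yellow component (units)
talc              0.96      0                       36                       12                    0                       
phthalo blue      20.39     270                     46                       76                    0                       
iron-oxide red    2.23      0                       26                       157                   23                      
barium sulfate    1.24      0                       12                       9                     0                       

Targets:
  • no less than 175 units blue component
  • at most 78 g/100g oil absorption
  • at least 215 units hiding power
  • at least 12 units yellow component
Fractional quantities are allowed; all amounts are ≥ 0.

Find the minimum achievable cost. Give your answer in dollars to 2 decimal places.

Let x1 = kg of talc, x2 = kg of phthalo blue, x3 = kg of iron-oxide red, x4 = kg of barium sulfate.
Minimise 0.96x1 + 20.39x2 + 2.23x3 + 1.24x4 s.t.:
  270x2 ≥ 175   (blue component)
  36x1 + 46x2 + 26x3 + 12x4 ≤ 78   (oil absorption)
  12x1 + 76x2 + 157x3 + 9x4 ≥ 215   (hiding power)
  23x3 ≥ 12   (yellow component)
  x1, x2, x3, x4 ≥ 0.
The optimal basis is {phthalo blue, iron-oxide red}; talc, barium sulfate drop out. There the blue component and hiding power constraints are tight.
That vertex is x2 = 0.6481, x3 = 1.056.
Cost = 20.39·0.6481 + 2.23·1.056 = 15.5696.

$15.57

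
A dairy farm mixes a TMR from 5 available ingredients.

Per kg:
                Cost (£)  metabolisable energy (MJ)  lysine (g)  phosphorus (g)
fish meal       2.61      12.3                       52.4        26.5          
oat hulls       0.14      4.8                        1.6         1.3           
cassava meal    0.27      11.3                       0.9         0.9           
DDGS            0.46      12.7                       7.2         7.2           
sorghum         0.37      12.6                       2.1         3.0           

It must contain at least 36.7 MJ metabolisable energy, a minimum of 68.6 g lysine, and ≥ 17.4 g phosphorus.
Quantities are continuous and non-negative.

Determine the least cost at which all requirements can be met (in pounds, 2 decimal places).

£3.61

Let x1 = kg of fish meal, x2 = kg of oat hulls, x3 = kg of cassava meal, x4 = kg of DDGS, x5 = kg of sorghum.
min 2.61x1 + 0.14x2 + 0.27x3 + 0.46x4 + 0.37x5 with:
  12.3x1 + 4.8x2 + 11.3x3 + 12.7x4 + 12.6x5 ≥ 36.7   (metabolisable energy)
  52.4x1 + 1.6x2 + 0.9x3 + 7.2x4 + 2.1x5 ≥ 68.6   (lysine)
  26.5x1 + 1.3x2 + 0.9x3 + 7.2x4 + 3x5 ≥ 17.4   (phosphorus)
  x1, x2, x3, x4, x5 ≥ 0.
The minimum-cost mix takes nothing from oat hulls, cassava meal, sorghum — only fish meal, DDGS. The metabolisable energy and lysine requirements are met with equality.
That vertex is x1 = 1.052, x4 = 1.871.
Objective = 2.61·1.052 + 0.46·1.871 = 3.6064.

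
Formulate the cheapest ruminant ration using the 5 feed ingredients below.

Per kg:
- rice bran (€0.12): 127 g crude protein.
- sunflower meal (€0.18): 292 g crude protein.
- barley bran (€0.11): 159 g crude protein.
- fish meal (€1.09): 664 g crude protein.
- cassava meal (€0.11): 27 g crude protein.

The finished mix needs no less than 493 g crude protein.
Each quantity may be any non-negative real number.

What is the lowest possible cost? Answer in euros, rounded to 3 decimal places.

€0.304

Let x1 = kg of rice bran, x2 = kg of sunflower meal, x3 = kg of barley bran, x4 = kg of fish meal, x5 = kg of cassava meal.
Minimise 0.12x1 + 0.18x2 + 0.11x3 + 1.09x4 + 0.11x5 s.t.:
  127x1 + 292x2 + 159x3 + 664x4 + 27x5 ≥ 493   (crude protein)
  x1, x2, x3, x4, x5 ≥ 0.
The optimal basis is {sunflower meal}; rice bran, barley bran, fish meal, cassava meal drop out. The crude protein requirement is met with equality.
Solving gives x2 = 1.688.
Cost = 0.18·1.688 = 0.30384.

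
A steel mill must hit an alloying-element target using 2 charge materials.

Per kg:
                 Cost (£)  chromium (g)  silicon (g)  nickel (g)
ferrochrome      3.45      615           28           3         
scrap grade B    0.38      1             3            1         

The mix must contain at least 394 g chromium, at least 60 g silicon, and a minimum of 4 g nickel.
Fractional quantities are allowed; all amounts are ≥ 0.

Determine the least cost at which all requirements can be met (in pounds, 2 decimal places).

Treat it as an LP. Let x1 = kg of ferrochrome, x2 = kg of scrap grade B.
Minimize 3.45x1 + 0.38x2 s.t.:
  615x1 + 1x2 ≥ 394   (chromium)
  28x1 + 3x2 ≥ 60   (silicon)
  3x1 + 1x2 ≥ 4   (nickel)
  x1, x2 ≥ 0.
The optimal basis is {ferrochrome}; scrap grade B drops out. Binding constraint: silicon.
So ferrochrome = 2.143 kg.
Hence cost = 3.45·2.143 = £7.3934.

£7.39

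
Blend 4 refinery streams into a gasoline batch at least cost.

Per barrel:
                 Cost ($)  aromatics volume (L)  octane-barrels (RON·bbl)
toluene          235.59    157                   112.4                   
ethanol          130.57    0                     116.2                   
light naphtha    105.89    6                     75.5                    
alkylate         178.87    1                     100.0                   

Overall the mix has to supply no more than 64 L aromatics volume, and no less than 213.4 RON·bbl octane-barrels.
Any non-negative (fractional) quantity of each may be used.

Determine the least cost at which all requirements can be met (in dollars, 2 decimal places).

Treat it as an LP. Let x1 = barrels of toluene, x2 = barrels of ethanol, x3 = barrels of light naphtha, x4 = barrels of alkylate.
min 235.59x1 + 130.57x2 + 105.89x3 + 178.87x4 with:
  157x1 + 6x3 + 1x4 ≤ 64   (aromatics volume)
  112.4x1 + 116.2x2 + 75.5x3 + 100x4 ≥ 213.4   (octane-barrels)
  x1, x2, x3, x4 ≥ 0.
The minimum-cost mix takes nothing from toluene, light naphtha, alkylate — only ethanol. The octane-barrels requirement is met with equality.
That vertex is x2 = 1.8365.
Objective = 130.57·1.8365 = 239.7918.

$239.79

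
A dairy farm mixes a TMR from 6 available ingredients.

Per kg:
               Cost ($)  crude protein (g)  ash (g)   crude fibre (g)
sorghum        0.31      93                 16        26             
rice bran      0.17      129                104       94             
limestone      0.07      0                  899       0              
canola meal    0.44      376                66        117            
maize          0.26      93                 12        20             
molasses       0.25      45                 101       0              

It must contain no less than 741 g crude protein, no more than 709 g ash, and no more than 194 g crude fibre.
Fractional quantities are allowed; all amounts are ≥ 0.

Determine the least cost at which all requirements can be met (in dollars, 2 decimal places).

Let x1 = kg of sorghum, x2 = kg of rice bran, x3 = kg of limestone, x4 = kg of canola meal, x5 = kg of maize, x6 = kg of molasses.
min 0.31x1 + 0.17x2 + 0.07x3 + 0.44x4 + 0.26x5 + 0.25x6 subject to:
  93x1 + 129x2 + 376x4 + 93x5 + 45x6 ≥ 741   (crude protein)
  16x1 + 104x2 + 899x3 + 66x4 + 12x5 + 101x6 ≤ 709   (ash)
  26x1 + 94x2 + 117x4 + 20x5 ≤ 194   (crude fibre)
  x1, x2, x3, x4, x5, x6 ≥ 0.
The optimal basis is {canola meal, molasses}; sorghum, rice bran, limestone, maize drop out. The crude protein and crude fibre requirements are met with equality.
Solving gives x4 = 1.658, x6 = 2.612.
Total cost: 0.44·1.658 + 0.25·2.612 = 1.3825.

$1.38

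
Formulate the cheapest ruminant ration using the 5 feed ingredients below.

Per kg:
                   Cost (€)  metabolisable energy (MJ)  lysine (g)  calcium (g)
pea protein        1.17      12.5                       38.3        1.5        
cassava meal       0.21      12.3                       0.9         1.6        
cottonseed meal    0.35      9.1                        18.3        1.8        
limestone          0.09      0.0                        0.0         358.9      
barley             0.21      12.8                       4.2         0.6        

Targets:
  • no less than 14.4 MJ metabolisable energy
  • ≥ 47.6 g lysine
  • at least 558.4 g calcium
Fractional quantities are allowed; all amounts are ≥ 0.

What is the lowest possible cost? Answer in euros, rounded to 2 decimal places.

€1.05

Let x1 = kg of pea protein, x2 = kg of cassava meal, x3 = kg of cottonseed meal, x4 = kg of limestone, x5 = kg of barley.
min 1.17x1 + 0.21x2 + 0.35x3 + 0.09x4 + 0.21x5 s.t.:
  12.5x1 + 12.3x2 + 9.1x3 + 12.8x5 ≥ 14.4   (metabolisable energy)
  38.3x1 + 0.9x2 + 18.3x3 + 4.2x5 ≥ 47.6   (lysine)
  1.5x1 + 1.6x2 + 1.8x3 + 358.9x4 + 0.6x5 ≥ 558.4   (calcium)
  x1, x2, x3, x4, x5 ≥ 0.
The minimum-cost mix takes nothing from pea protein, cassava meal, barley — only cottonseed meal, limestone. Binding constraints: lysine and calcium.
Optimal quantities: cottonseed meal = 2.601 kg, limestone = 1.543 kg.
Objective = 0.35·2.601 + 0.09·1.543 = 1.0492.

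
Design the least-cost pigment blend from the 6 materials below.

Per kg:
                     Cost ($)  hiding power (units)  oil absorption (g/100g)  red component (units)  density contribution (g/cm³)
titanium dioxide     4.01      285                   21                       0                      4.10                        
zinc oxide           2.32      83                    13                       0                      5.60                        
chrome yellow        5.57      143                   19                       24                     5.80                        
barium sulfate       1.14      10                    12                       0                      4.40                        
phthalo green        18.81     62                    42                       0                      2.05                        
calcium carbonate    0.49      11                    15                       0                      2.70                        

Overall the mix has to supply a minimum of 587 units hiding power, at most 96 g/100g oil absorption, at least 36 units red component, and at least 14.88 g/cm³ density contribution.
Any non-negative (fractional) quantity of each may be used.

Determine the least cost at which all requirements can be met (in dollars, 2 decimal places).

This is a linear program. Let x1 = kg of titanium dioxide, x2 = kg of zinc oxide, x3 = kg of chrome yellow, x4 = kg of barium sulfate, x5 = kg of phthalo green, x6 = kg of calcium carbonate.
min 4.01x1 + 2.32x2 + 5.57x3 + 1.14x4 + 18.81x5 + 0.49x6 s.t.:
  285x1 + 83x2 + 143x3 + 10x4 + 62x5 + 11x6 ≥ 587   (hiding power)
  21x1 + 13x2 + 19x3 + 12x4 + 42x5 + 15x6 ≤ 96   (oil absorption)
  24x3 ≥ 36   (red component)
  4.1x1 + 5.6x2 + 5.8x3 + 4.4x4 + 2.05x5 + 2.7x6 ≥ 14.88   (density contribution)
  x1, x2, x3, x4, x5, x6 ≥ 0.
The optimal basis is {titanium dioxide, chrome yellow, calcium carbonate}; zinc oxide, barium sulfate, phthalo green drop out. There the hiding power, red component, density contribution constraints are tight.
That vertex is x1 = 1.2945, x3 = 1.5, x6 = 0.32309.
Hence cost = 4.01·1.2945 + 5.57·1.5 + 0.49·0.32309 = $13.7043.

$13.70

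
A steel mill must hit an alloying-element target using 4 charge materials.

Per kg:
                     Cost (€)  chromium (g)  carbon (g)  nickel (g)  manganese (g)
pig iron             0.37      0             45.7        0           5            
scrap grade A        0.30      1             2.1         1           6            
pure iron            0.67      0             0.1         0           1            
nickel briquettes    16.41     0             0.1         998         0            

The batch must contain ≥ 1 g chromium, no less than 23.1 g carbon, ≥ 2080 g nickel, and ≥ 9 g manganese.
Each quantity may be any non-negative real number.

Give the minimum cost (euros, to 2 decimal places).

Let x1 = kg of pig iron, x2 = kg of scrap grade A, x3 = kg of pure iron, x4 = kg of nickel briquettes.
Minimise 0.37x1 + 0.3x2 + 0.67x3 + 16.41x4 subject to:
  1x2 ≥ 1   (chromium)
  45.7x1 + 2.1x2 + 0.1x3 + 0.1x4 ≥ 23.1   (carbon)
  1x2 + 998x4 ≥ 2080   (nickel)
  5x1 + 6x2 + 1x3 ≥ 9   (manganese)
  x1, x2, x3, x4 ≥ 0.
At the optimum only pig iron, scrap grade A, nickel briquettes are positive (pure iron = 0). There the carbon, nickel, manganese constraints are tight.
Solving gives x1 = 0.4492, x2 = 1.126, x4 = 2.083.
Cost = 0.37·0.4492 + 0.3·1.126 + 16.41·2.083 = 34.6860.

€34.69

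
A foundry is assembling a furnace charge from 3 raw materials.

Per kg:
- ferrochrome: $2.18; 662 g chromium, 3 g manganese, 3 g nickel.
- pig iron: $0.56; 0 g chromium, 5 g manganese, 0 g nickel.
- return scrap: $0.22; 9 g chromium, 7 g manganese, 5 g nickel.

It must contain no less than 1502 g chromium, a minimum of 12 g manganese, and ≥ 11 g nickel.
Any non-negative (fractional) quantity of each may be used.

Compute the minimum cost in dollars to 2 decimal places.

Set it up as a linear program. Let x1 = kg of ferrochrome, x2 = kg of pig iron, x3 = kg of return scrap.
Minimize 2.18x1 + 0.56x2 + 0.22x3 subject to:
  662x1 + 9x3 ≥ 1502   (chromium)
  3x1 + 5x2 + 7x3 ≥ 12   (manganese)
  3x1 + 5x3 ≥ 11   (nickel)
  x1, x2, x3 ≥ 0.
At the optimum only ferrochrome, return scrap are positive (pig iron = 0). Binding constraints: chromium and nickel.
That vertex is x1 = 2.257, x3 = 0.8456.
Hence cost = 2.18·2.257 + 0.22·0.8456 = $5.1063.

$5.11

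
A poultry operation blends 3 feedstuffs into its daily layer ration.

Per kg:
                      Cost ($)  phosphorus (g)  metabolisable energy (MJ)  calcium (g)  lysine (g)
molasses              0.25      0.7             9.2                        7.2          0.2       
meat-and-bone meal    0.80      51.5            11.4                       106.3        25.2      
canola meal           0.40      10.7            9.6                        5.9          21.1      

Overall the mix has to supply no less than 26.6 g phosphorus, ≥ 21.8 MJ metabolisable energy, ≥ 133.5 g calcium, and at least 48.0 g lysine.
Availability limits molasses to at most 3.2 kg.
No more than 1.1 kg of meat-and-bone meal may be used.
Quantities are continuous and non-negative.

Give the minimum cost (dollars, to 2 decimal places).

$1.64

Let x1 = kg of molasses, x2 = kg of meat-and-bone meal, x3 = kg of canola meal.
Minimise 0.25x1 + 0.8x2 + 0.4x3 with:
  0.7x1 + 51.5x2 + 10.7x3 ≥ 26.6   (phosphorus)
  9.2x1 + 11.4x2 + 9.6x3 ≥ 21.8   (metabolisable energy)
  7.2x1 + 106.3x2 + 5.9x3 ≥ 133.5   (calcium)
  0.2x1 + 25.2x2 + 21.1x3 ≥ 48   (lysine)
  x1 ≤ 3.2
  x2 ≤ 1.1
  x1, x2, x3 ≥ 0.
The optimal mix uses every input. Binding constraints: calcium, lysine, the meat-and-bone meal cap.
That vertex is x1 = 1.526, x2 = 1.1, x3 = 0.9467.
Hence cost = 0.25·1.526 + 0.8·1.1 + 0.4·0.9467 = $1.6402.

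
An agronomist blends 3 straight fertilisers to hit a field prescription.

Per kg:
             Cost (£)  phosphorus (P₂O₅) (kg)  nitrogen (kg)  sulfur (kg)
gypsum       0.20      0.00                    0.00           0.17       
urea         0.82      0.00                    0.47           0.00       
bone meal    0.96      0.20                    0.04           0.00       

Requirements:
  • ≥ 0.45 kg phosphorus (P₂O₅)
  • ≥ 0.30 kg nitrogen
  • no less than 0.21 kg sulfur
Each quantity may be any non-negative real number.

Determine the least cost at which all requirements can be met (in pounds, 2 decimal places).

£2.77

Let x1 = kg of gypsum, x2 = kg of urea, x3 = kg of bone meal.
Minimize 0.2x1 + 0.82x2 + 0.96x3 s.t.:
  0.2x3 ≥ 0.45   (phosphorus (P₂O₅))
  0.47x2 + 0.04x3 ≥ 0.3   (nitrogen)
  0.17x1 ≥ 0.21   (sulfur)
  x1, x2, x3 ≥ 0.
The optimal mix uses every input. The phosphorus (P₂O₅), nitrogen, sulfur requirements are met with equality.
So gypsum = 1.235 kg, urea = 0.4468 kg, bone meal = 2.25 kg.
Cost = 0.2·1.235 + 0.82·0.4468 + 0.96·2.25 = 2.7734.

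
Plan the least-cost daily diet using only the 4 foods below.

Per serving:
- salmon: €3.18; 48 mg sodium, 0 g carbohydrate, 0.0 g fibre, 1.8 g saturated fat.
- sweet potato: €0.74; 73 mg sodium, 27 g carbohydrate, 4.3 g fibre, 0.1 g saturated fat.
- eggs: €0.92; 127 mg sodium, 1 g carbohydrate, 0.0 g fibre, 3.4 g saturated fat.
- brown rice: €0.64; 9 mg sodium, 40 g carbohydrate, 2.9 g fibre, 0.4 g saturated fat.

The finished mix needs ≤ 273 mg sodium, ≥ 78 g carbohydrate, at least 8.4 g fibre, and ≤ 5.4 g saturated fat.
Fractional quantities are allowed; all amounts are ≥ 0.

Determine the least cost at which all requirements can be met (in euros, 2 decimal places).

€1.61

Treat it as an LP. Let x1 = servings of salmon, x2 = servings of sweet potato, x3 = servings of eggs, x4 = servings of brown rice.
Minimize 3.18x1 + 0.74x2 + 0.92x3 + 0.64x4 s.t.:
  48x1 + 73x2 + 127x3 + 9x4 ≤ 273   (sodium)
  27x2 + 1x3 + 40x4 ≥ 78   (carbohydrate)
  4.3x2 + 2.9x4 ≥ 8.4   (fibre)
  1.8x1 + 0.1x2 + 3.4x3 + 0.4x4 ≤ 5.4   (saturated fat)
  x1, x2, x3, x4 ≥ 0.
The cheapest feasible vertex uses only sweet potato, brown rice; salmon, eggs are not used. The carbohydrate and fibre requirements are met with equality.
Solving gives x2 = 1.172, x4 = 1.159.
Cost = 0.74·1.172 + 0.64·1.159 = 1.6090.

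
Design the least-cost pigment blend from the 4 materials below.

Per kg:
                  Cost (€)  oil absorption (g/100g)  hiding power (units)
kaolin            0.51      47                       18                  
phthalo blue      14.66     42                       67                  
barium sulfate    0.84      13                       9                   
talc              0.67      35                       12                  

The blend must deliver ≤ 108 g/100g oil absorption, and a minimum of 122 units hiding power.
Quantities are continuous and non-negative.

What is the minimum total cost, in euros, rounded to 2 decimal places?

Let x1 = kg of kaolin, x2 = kg of phthalo blue, x3 = kg of barium sulfate, x4 = kg of talc.
Minimise 0.51x1 + 14.66x2 + 0.84x3 + 0.67x4 with:
  47x1 + 42x2 + 13x3 + 35x4 ≤ 108   (oil absorption)
  18x1 + 67x2 + 9x3 + 12x4 ≥ 122   (hiding power)
  x1, x2, x3, x4 ≥ 0.
The cheapest feasible vertex uses only phthalo blue, barium sulfate; kaolin, talc are not used. There the oil absorption and hiding power constraints are tight.
That vertex is x2 = 1.2454, x3 = 4.284.
Total cost: 14.66·1.2454 + 0.84·4.284 = 21.8561.

€21.86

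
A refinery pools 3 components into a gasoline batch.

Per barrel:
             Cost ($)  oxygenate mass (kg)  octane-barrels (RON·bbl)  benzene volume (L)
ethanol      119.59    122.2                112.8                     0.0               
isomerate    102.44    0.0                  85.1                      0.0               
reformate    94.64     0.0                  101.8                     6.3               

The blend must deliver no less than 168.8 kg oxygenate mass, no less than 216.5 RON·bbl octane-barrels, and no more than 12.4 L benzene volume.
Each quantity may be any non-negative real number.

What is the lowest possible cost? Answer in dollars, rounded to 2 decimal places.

$221.61

Let x1 = barrels of ethanol, x2 = barrels of isomerate, x3 = barrels of reformate.
Minimize 119.59x1 + 102.44x2 + 94.64x3 s.t.:
  122.2x1 ≥ 168.8   (oxygenate mass)
  112.8x1 + 85.1x2 + 101.8x3 ≥ 216.5   (octane-barrels)
  6.3x3 ≤ 12.4   (benzene volume)
  x1, x2, x3 ≥ 0.
The minimum-cost mix takes nothing from isomerate — only ethanol, reformate. The oxygenate mass and octane-barrels requirements are met with equality.
So ethanol = 1.3813 barrels, reformate = 0.59612 barrels.
Hence cost = 119.59·1.3813 + 94.64·0.59612 = $221.6065.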